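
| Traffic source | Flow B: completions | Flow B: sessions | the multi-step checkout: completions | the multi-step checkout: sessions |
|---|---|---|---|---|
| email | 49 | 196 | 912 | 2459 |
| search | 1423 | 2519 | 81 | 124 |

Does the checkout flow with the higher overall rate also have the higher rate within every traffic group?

Email: Flow B 49/196 = 25.0%, the multi-step checkout 912/2459 = 37.1% → the multi-step checkout
Search: Flow B 1423/2519 = 56.5%, the multi-step checkout 81/124 = 65.3% → the multi-step checkout
Overall: Flow B 1472/2715 = 54.2%, the multi-step checkout 993/2583 = 38.4% → Flow B
The multi-step checkout wins each traffic group but Flow B wins overall — the comparison reverses. The multi-step checkout's sessions skew toward email, which has a lower base rate.

No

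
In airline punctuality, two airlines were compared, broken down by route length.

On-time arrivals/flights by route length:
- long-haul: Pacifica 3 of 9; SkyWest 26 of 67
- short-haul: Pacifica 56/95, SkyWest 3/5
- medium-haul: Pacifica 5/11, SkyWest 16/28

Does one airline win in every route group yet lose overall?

Yes

Long-haul: Pacifica 3/9 = 33.3%, SkyWest 26/67 = 38.8% → SkyWest
Short-haul: Pacifica 56/95 = 58.9%, SkyWest 3/5 = 60.0% → SkyWest
Medium-haul: Pacifica 5/11 = 45.5%, SkyWest 16/28 = 57.1% → SkyWest
Overall: Pacifica 64/115 = 55.7%, SkyWest 45/100 = 45.0% → Pacifica
SkyWest wins each route group but Pacifica wins overall — the comparison reverses. SkyWest's flights skew toward long-haul, which has a lower base rate.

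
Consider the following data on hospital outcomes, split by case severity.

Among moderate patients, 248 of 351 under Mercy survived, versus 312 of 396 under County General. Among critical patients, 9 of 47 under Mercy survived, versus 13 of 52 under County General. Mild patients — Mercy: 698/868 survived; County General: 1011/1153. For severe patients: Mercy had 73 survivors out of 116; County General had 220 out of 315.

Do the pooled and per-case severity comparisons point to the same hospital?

Moderate: Mercy 248/351 = 70.7%, County General 312/396 = 78.8% → County General
Critical: Mercy 9/47 = 19.1%, County General 13/52 = 25.0% → County General
Mild: Mercy 698/868 = 80.4%, County General 1011/1153 = 87.7% → County General
Severe: Mercy 73/116 = 62.9%, County General 220/315 = 69.8% → County General
Overall: Mercy 1028/1382 = 74.4%, County General 1556/1916 = 81.2% → County General
County General wins overall and in every case group — no reversal.

Yes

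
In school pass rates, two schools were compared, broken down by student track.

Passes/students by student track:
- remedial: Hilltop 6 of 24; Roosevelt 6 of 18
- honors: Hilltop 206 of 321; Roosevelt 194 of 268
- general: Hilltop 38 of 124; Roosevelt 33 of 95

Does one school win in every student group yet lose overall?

Remedial: Hilltop 6/24 = 25.0%, Roosevelt 6/18 = 33.3% → Roosevelt
Honors: Hilltop 206/321 = 64.2%, Roosevelt 194/268 = 72.4% → Roosevelt
General: Hilltop 38/124 = 30.6%, Roosevelt 33/95 = 34.7% → Roosevelt
Overall: Hilltop 250/469 = 53.3%, Roosevelt 233/381 = 61.2% → Roosevelt
Roosevelt wins overall and in every student group — no reversal.

No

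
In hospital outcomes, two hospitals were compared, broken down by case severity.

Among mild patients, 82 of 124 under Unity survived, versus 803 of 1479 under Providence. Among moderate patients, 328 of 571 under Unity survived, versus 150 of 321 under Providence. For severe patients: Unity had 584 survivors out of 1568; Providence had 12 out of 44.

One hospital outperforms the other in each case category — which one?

Mild: Unity 82/124 = 66.1%, Providence 803/1479 = 54.3% → Unity
Moderate: Unity 328/571 = 57.4%, Providence 150/321 = 46.7% → Unity
Severe: Unity 584/1568 = 37.2%, Providence 12/44 = 27.3% → Unity
Unity has the higher rate in all 3 groups.

Unity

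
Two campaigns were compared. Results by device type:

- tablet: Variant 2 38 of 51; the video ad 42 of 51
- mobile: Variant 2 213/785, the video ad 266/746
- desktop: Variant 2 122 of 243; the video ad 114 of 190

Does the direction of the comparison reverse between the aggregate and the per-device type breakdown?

Tablet: Variant 2 38/51 = 74.5%, the video ad 42/51 = 82.4% → the video ad
Mobile: Variant 2 213/785 = 27.1%, the video ad 266/746 = 35.7% → the video ad
Desktop: Variant 2 122/243 = 50.2%, the video ad 114/190 = 60.0% → the video ad
Overall: Variant 2 373/1079 = 34.6%, the video ad 422/987 = 42.8% → the video ad
The video ad wins overall and in every device group — no reversal.

No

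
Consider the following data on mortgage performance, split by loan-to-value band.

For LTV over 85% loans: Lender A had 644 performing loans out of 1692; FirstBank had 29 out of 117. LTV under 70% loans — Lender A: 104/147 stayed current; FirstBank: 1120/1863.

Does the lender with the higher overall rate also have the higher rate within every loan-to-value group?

LTV over 85%: Lender A 644/1692 = 38.1%, FirstBank 29/117 = 24.8% → Lender A
LTV under 70%: Lender A 104/147 = 70.7%, FirstBank 1120/1863 = 60.1% → Lender A
Overall: Lender A 748/1839 = 40.7%, FirstBank 1149/1980 = 58.0% → FirstBank
Lender A wins each loan-to-value group but FirstBank wins overall — the comparison reverses. Lender A's loans skew toward LTV over 85%, which has a lower base rate.

No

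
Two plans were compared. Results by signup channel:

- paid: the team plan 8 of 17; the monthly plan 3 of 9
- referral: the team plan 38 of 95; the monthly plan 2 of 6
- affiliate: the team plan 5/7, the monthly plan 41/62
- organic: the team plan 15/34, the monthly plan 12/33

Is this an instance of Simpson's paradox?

Paid: the team plan 8/17 = 47.1%, the monthly plan 3/9 = 33.3% → the team plan
Referral: the team plan 38/95 = 40.0%, the monthly plan 2/6 = 33.3% → the team plan
Affiliate: the team plan 5/7 = 71.4%, the monthly plan 41/62 = 66.1% → the team plan
Organic: the team plan 15/34 = 44.1%, the monthly plan 12/33 = 36.4% → the team plan
Overall: the team plan 66/153 = 43.1%, the monthly plan 58/110 = 52.7% → the monthly plan
The team plan wins each signup group but the monthly plan wins overall — the comparison reverses. The team plan's customers skew toward referral, which has a lower base rate.

Yes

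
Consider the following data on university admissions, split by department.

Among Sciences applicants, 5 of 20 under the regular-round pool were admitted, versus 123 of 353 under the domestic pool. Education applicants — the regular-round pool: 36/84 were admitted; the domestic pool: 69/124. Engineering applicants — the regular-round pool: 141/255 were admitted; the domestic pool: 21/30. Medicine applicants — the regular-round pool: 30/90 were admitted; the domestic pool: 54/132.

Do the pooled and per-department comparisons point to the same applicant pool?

Sciences: the regular-round pool 5/20 = 25.0%, the domestic pool 123/353 = 34.8% → the domestic pool
Education: the regular-round pool 36/84 = 42.9%, the domestic pool 69/124 = 55.6% → the domestic pool
Engineering: the regular-round pool 141/255 = 55.3%, the domestic pool 21/30 = 70.0% → the domestic pool
Medicine: the regular-round pool 30/90 = 33.3%, the domestic pool 54/132 = 40.9% → the domestic pool
Overall: the regular-round pool 212/449 = 47.2%, the domestic pool 267/639 = 41.8% → the regular-round pool
The domestic pool wins each department group but the regular-round pool wins overall — the comparison reverses. The domestic pool's applicants skew toward Sciences, which has a lower base rate.

No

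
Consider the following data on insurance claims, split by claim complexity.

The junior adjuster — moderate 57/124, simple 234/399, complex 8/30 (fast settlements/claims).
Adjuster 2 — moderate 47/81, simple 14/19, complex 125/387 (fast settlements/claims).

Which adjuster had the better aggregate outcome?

the junior adjuster

Moderate: the junior adjuster 57/124 = 46.0%, Adjuster 2 47/81 = 58.0% → Adjuster 2
Simple: the junior adjuster 234/399 = 58.6%, Adjuster 2 14/19 = 73.7% → Adjuster 2
Complex: the junior adjuster 8/30 = 26.7%, Adjuster 2 125/387 = 32.3% → Adjuster 2
Overall: the junior adjuster 299/553 = 54.1%, Adjuster 2 186/487 = 38.2% → the junior adjuster
(Adjuster 2 wins every claim group but the junior adjuster wins overall — Adjuster 2's claims skew toward the low-rate complex group.)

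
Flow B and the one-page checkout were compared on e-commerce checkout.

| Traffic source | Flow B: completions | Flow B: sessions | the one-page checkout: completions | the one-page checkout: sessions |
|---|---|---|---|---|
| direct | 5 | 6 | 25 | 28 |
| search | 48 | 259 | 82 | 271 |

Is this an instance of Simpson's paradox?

Direct: Flow B 5/6 = 83.3%, the one-page checkout 25/28 = 89.3% → the one-page checkout
Search: Flow B 48/259 = 18.5%, the one-page checkout 82/271 = 30.3% → the one-page checkout
Overall: Flow B 53/265 = 20.0%, the one-page checkout 107/299 = 35.8% → the one-page checkout
The one-page checkout wins overall and in every traffic group — no reversal.

No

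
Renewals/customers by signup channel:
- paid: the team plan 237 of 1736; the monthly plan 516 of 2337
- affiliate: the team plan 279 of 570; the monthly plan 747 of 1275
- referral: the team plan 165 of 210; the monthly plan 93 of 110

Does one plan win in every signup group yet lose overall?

No

Paid: the team plan 237/1736 = 13.7%, the monthly plan 516/2337 = 22.1% → the monthly plan
Affiliate: the team plan 279/570 = 48.9%, the monthly plan 747/1275 = 58.6% → the monthly plan
Referral: the team plan 165/210 = 78.6%, the monthly plan 93/110 = 84.5% → the monthly plan
Overall: the team plan 681/2516 = 27.1%, the monthly plan 1356/3722 = 36.4% → the monthly plan
The monthly plan wins overall and in every signup group — no reversal.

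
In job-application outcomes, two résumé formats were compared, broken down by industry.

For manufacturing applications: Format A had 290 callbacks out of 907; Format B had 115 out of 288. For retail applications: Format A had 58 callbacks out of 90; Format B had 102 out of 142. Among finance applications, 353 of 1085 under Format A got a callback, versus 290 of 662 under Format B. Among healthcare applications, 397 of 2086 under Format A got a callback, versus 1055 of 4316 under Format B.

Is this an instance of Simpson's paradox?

Manufacturing: Format A 290/907 = 32.0%, Format B 115/288 = 39.9% → Format B
Retail: Format A 58/90 = 64.4%, Format B 102/142 = 71.8% → Format B
Finance: Format A 353/1085 = 32.5%, Format B 290/662 = 43.8% → Format B
Healthcare: Format A 397/2086 = 19.0%, Format B 1055/4316 = 24.4% → Format B
Overall: Format A 1098/4168 = 26.3%, Format B 1562/5408 = 28.9% → Format B
Format B wins overall and in every industry group — no reversal.

No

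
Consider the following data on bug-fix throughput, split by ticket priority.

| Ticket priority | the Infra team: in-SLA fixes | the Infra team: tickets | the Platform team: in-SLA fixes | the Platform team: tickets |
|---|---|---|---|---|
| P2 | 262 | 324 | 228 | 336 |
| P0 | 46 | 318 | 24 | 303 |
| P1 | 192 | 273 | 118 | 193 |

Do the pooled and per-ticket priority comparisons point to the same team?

Yes

P2: the Infra team 262/324 = 80.9%, the Platform team 228/336 = 67.9% → the Infra team
P0: the Infra team 46/318 = 14.5%, the Platform team 24/303 = 7.9% → the Infra team
P1: the Infra team 192/273 = 70.3%, the Platform team 118/193 = 61.1% → the Infra team
Overall: the Infra team 500/915 = 54.6%, the Platform team 370/832 = 44.5% → the Infra team
The Infra team wins overall and in every ticket group — no reversal.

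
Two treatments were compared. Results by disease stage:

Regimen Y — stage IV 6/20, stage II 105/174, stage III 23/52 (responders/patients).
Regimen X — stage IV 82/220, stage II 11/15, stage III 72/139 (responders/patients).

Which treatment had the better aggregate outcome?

Regimen Y

Stage IV: Regimen Y 6/20 = 30.0%, Regimen X 82/220 = 37.3% → Regimen X
Stage II: Regimen Y 105/174 = 60.3%, Regimen X 11/15 = 73.3% → Regimen X
Stage III: Regimen Y 23/52 = 44.2%, Regimen X 72/139 = 51.8% → Regimen X
Overall: Regimen Y 134/246 = 54.5%, Regimen X 165/374 = 44.1% → Regimen Y
(Regimen X wins every disease group but Regimen Y wins overall — Regimen X's patients skew toward the low-rate stage IV group.)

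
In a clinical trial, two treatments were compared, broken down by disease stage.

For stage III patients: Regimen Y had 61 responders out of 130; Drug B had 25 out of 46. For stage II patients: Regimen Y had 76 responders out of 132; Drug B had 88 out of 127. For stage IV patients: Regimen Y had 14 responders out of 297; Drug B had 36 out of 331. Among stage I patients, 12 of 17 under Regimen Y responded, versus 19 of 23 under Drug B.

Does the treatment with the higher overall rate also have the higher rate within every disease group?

Stage III: Regimen Y 61/130 = 46.9%, Drug B 25/46 = 54.3% → Drug B
Stage II: Regimen Y 76/132 = 57.6%, Drug B 88/127 = 69.3% → Drug B
Stage IV: Regimen Y 14/297 = 4.7%, Drug B 36/331 = 10.9% → Drug B
Stage I: Regimen Y 12/17 = 70.6%, Drug B 19/23 = 82.6% → Drug B
Overall: Regimen Y 163/576 = 28.3%, Drug B 168/527 = 31.9% → Drug B
Drug B wins overall and in every disease group — no reversal.

Yes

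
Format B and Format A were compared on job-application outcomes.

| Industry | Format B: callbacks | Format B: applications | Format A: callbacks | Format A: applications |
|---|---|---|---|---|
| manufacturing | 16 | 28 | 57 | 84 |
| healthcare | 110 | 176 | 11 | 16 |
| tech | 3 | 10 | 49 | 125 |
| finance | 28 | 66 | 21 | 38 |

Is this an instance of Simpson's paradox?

Yes

Manufacturing: Format B 16/28 = 57.1%, Format A 57/84 = 67.9% → Format A
Healthcare: Format B 110/176 = 62.5%, Format A 11/16 = 68.8% → Format A
Tech: Format B 3/10 = 30.0%, Format A 49/125 = 39.2% → Format A
Finance: Format B 28/66 = 42.4%, Format A 21/38 = 55.3% → Format A
Overall: Format B 157/280 = 56.1%, Format A 138/263 = 52.5% → Format B
Format A wins each industry group but Format B wins overall — the comparison reverses. Format A's applications skew toward tech, which has a lower base rate.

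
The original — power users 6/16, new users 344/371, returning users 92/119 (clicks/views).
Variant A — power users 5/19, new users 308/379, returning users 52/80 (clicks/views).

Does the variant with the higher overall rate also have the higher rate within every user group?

Power users: the original 6/16 = 37.5%, Variant A 5/19 = 26.3% → the original
New users: the original 344/371 = 92.7%, Variant A 308/379 = 81.3% → the original
Returning users: the original 92/119 = 77.3%, Variant A 52/80 = 65.0% → the original
Overall: the original 442/506 = 87.4%, Variant A 365/478 = 76.4% → the original
The original wins overall and in every user group — no reversal.

Yes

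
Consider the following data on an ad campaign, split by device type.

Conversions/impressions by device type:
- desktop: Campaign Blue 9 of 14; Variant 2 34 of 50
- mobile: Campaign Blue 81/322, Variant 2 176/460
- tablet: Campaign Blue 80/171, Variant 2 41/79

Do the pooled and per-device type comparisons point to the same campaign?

Yes

Desktop: Campaign Blue 9/14 = 64.3%, Variant 2 34/50 = 68.0% → Variant 2
Mobile: Campaign Blue 81/322 = 25.2%, Variant 2 176/460 = 38.3% → Variant 2
Tablet: Campaign Blue 80/171 = 46.8%, Variant 2 41/79 = 51.9% → Variant 2
Overall: Campaign Blue 170/507 = 33.5%, Variant 2 251/589 = 42.6% → Variant 2
Variant 2 wins overall and in every device group — no reversal.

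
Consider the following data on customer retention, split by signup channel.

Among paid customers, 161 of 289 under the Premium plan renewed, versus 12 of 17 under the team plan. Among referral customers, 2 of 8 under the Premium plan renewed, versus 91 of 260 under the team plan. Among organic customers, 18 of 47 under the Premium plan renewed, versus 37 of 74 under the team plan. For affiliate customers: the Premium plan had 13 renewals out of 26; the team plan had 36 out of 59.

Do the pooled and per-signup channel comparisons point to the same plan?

Paid: the Premium plan 161/289 = 55.7%, the team plan 12/17 = 70.6% → the team plan
Referral: the Premium plan 2/8 = 25.0%, the team plan 91/260 = 35.0% → the team plan
Organic: the Premium plan 18/47 = 38.3%, the team plan 37/74 = 50.0% → the team plan
Affiliate: the Premium plan 13/26 = 50.0%, the team plan 36/59 = 61.0% → the team plan
Overall: the Premium plan 194/370 = 52.4%, the team plan 176/410 = 42.9% → the Premium plan
The team plan wins each signup group but the Premium plan wins overall — the comparison reverses. The team plan's customers skew toward referral, which has a lower base rate.

No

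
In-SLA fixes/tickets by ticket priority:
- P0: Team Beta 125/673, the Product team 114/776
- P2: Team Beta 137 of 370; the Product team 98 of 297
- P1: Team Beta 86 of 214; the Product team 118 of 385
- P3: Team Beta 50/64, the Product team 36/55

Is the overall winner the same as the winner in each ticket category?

P0: Team Beta 125/673 = 18.6%, the Product team 114/776 = 14.7% → Team Beta
P2: Team Beta 137/370 = 37.0%, the Product team 98/297 = 33.0% → Team Beta
P1: Team Beta 86/214 = 40.2%, the Product team 118/385 = 30.6% → Team Beta
P3: Team Beta 50/64 = 78.1%, the Product team 36/55 = 65.5% → Team Beta
Overall: Team Beta 398/1321 = 30.1%, the Product team 366/1513 = 24.2% → Team Beta
Team Beta wins overall and in every ticket group — no reversal.

Yes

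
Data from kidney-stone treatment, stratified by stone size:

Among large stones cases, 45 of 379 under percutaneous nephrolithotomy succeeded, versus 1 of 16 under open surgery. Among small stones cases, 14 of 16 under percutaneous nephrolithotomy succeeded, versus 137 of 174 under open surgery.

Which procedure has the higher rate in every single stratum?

Large stones: percutaneous nephrolithotomy 45/379 = 11.9%, open surgery 1/16 = 6.2% → percutaneous nephrolithotomy
Small stones: percutaneous nephrolithotomy 14/16 = 87.5%, open surgery 137/174 = 78.7% → percutaneous nephrolithotomy
Percutaneous nephrolithotomy has the higher rate in both groups.

percutaneous nephrolithotomy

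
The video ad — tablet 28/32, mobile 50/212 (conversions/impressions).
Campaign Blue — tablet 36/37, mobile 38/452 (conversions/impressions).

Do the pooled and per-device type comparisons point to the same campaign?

Tablet: the video ad 28/32 = 87.5%, Campaign Blue 36/37 = 97.3% → Campaign Blue
Mobile: the video ad 50/212 = 23.6%, Campaign Blue 38/452 = 8.4% → the video ad
Overall: the video ad 78/244 = 32.0%, Campaign Blue 74/489 = 15.1% → the video ad
Neither sweeps: the video ad wins 1 of 2 groups, Campaign Blue wins 1. The video ad wins overall but not every group — no Simpson reversal.

No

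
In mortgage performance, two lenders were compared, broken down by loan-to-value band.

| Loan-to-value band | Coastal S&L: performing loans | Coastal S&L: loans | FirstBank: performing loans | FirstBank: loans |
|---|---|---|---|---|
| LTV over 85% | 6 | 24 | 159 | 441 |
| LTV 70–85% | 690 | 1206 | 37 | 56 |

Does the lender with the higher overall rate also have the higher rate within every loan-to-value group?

No

LTV over 85%: Coastal S&L 6/24 = 25.0%, FirstBank 159/441 = 36.1% → FirstBank
LTV 70–85%: Coastal S&L 690/1206 = 57.2%, FirstBank 37/56 = 66.1% → FirstBank
Overall: Coastal S&L 696/1230 = 56.6%, FirstBank 196/497 = 39.4% → Coastal S&L
FirstBank wins each loan-to-value group but Coastal S&L wins overall — the comparison reverses. FirstBank's loans skew toward LTV over 85%, which has a lower base rate.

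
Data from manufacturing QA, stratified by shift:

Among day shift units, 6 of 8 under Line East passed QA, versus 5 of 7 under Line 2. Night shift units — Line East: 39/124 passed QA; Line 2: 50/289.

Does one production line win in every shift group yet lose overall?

Day shift: Line East 6/8 = 75.0%, Line 2 5/7 = 71.4% → Line East
Night shift: Line East 39/124 = 31.5%, Line 2 50/289 = 17.3% → Line East
Overall: Line East 45/132 = 34.1%, Line 2 55/296 = 18.6% → Line East
Line East wins overall and in every shift group — no reversal.

No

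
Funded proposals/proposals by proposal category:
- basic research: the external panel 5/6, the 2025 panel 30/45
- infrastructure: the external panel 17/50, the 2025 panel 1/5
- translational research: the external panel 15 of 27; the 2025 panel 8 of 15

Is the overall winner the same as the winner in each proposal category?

No

Basic research: the external panel 5/6 = 83.3%, the 2025 panel 30/45 = 66.7% → the external panel
Infrastructure: the external panel 17/50 = 34.0%, the 2025 panel 1/5 = 20.0% → the external panel
Translational research: the external panel 15/27 = 55.6%, the 2025 panel 8/15 = 53.3% → the external panel
Overall: the external panel 37/83 = 44.6%, the 2025 panel 39/65 = 60.0% → the 2025 panel
The external panel wins each proposal group but the 2025 panel wins overall — the comparison reverses. The external panel's proposals skew toward infrastructure, which has a lower base rate.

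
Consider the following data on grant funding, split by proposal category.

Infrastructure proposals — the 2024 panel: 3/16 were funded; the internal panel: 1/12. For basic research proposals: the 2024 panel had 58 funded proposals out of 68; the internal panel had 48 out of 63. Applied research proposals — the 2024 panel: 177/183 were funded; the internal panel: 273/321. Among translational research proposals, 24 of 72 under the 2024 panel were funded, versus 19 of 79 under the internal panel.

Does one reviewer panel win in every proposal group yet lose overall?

Infrastructure: the 2024 panel 3/16 = 18.8%, the internal panel 1/12 = 8.3% → the 2024 panel
Basic research: the 2024 panel 58/68 = 85.3%, the internal panel 48/63 = 76.2% → the 2024 panel
Applied research: the 2024 panel 177/183 = 96.7%, the internal panel 273/321 = 85.0% → the 2024 panel
Translational research: the 2024 panel 24/72 = 33.3%, the internal panel 19/79 = 24.1% → the 2024 panel
Overall: the 2024 panel 262/339 = 77.3%, the internal panel 341/475 = 71.8% → the 2024 panel
The 2024 panel wins overall and in every proposal group — no reversal.

No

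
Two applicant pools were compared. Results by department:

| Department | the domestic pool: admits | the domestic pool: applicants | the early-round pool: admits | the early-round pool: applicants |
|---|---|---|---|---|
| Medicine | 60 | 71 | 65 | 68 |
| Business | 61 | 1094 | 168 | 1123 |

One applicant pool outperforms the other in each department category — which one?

Medicine: the domestic pool 60/71 = 84.5%, the early-round pool 65/68 = 95.6% → the early-round pool
Business: the domestic pool 61/1094 = 5.6%, the early-round pool 168/1123 = 15.0% → the early-round pool
The early-round pool has the higher rate in both groups.

the early-round pool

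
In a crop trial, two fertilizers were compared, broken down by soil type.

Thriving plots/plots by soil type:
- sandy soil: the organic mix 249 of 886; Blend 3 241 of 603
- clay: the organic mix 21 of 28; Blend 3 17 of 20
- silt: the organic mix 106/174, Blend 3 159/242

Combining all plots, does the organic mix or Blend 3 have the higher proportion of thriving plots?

Sandy soil: the organic mix 249/886 = 28.1%, Blend 3 241/603 = 40.0% → Blend 3
Clay: the organic mix 21/28 = 75.0%, Blend 3 17/20 = 85.0% → Blend 3
Silt: the organic mix 106/174 = 60.9%, Blend 3 159/242 = 65.7% → Blend 3
Overall: the organic mix 376/1088 = 34.6%, Blend 3 417/865 = 48.2% → Blend 3

Blend 3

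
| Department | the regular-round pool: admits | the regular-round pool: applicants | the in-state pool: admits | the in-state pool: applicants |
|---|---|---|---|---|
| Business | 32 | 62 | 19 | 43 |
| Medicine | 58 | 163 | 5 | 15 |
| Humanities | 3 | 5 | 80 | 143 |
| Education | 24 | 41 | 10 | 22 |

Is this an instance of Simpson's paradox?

Business: the regular-round pool 32/62 = 51.6%, the in-state pool 19/43 = 44.2% → the regular-round pool
Medicine: the regular-round pool 58/163 = 35.6%, the in-state pool 5/15 = 33.3% → the regular-round pool
Humanities: the regular-round pool 3/5 = 60.0%, the in-state pool 80/143 = 55.9% → the regular-round pool
Education: the regular-round pool 24/41 = 58.5%, the in-state pool 10/22 = 45.5% → the regular-round pool
Overall: the regular-round pool 117/271 = 43.2%, the in-state pool 114/223 = 51.1% → the in-state pool
The regular-round pool wins each department group but the in-state pool wins overall — the comparison reverses. The regular-round pool's applicants skew toward Medicine, which has a lower base rate.

Yes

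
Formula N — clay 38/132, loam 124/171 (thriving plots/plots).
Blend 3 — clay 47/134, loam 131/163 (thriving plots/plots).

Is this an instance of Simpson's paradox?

Clay: Formula N 38/132 = 28.8%, Blend 3 47/134 = 35.1% → Blend 3
Loam: Formula N 124/171 = 72.5%, Blend 3 131/163 = 80.4% → Blend 3
Overall: Formula N 162/303 = 53.5%, Blend 3 178/297 = 59.9% → Blend 3
Blend 3 wins overall and in every soil group — no reversal.

No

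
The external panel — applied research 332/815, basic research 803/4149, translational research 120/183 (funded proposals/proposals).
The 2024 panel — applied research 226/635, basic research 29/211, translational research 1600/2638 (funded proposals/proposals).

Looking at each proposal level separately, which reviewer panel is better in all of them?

Applied research: the external panel 332/815 = 40.7%, the 2024 panel 226/635 = 35.6% → the external panel
Basic research: the external panel 803/4149 = 19.4%, the 2024 panel 29/211 = 13.7% → the external panel
Translational research: the external panel 120/183 = 65.6%, the 2024 panel 1600/2638 = 60.7% → the external panel
The external panel has the higher rate in all 3 groups.

the external panel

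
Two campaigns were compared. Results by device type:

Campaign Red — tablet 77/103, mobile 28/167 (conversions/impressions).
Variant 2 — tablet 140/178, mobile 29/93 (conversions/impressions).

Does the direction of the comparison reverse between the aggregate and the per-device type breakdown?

Tablet: Campaign Red 77/103 = 74.8%, Variant 2 140/178 = 78.7% → Variant 2
Mobile: Campaign Red 28/167 = 16.8%, Variant 2 29/93 = 31.2% → Variant 2
Overall: Campaign Red 105/270 = 38.9%, Variant 2 169/271 = 62.4% → Variant 2
Variant 2 wins overall and in every device group — no reversal.

No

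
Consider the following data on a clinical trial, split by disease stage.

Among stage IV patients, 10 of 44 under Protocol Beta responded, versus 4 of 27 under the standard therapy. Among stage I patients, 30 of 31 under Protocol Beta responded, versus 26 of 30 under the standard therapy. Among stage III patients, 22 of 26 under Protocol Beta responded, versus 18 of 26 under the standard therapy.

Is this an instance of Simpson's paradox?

No

Stage IV: Protocol Beta 10/44 = 22.7%, the standard therapy 4/27 = 14.8% → Protocol Beta
Stage I: Protocol Beta 30/31 = 96.8%, the standard therapy 26/30 = 86.7% → Protocol Beta
Stage III: Protocol Beta 22/26 = 84.6%, the standard therapy 18/26 = 69.2% → Protocol Beta
Overall: Protocol Beta 62/101 = 61.4%, the standard therapy 48/83 = 57.8% → Protocol Beta
Protocol Beta wins overall and in every disease group — no reversal.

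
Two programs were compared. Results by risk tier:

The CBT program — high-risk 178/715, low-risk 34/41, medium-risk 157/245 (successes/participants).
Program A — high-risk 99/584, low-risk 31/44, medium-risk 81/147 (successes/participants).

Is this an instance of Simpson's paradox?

No

High-risk: the CBT program 178/715 = 24.9%, Program A 99/584 = 17.0% → the CBT program
Low-risk: the CBT program 34/41 = 82.9%, Program A 31/44 = 70.5% → the CBT program
Medium-risk: the CBT program 157/245 = 64.1%, Program A 81/147 = 55.1% → the CBT program
Overall: the CBT program 369/1001 = 36.9%, Program A 211/775 = 27.2% → the CBT program
The CBT program wins overall and in every risk group — no reversal.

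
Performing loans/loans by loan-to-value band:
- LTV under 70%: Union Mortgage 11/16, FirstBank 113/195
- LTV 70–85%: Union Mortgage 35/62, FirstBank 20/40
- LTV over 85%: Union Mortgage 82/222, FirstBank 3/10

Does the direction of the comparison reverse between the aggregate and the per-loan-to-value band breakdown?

LTV under 70%: Union Mortgage 11/16 = 68.8%, FirstBank 113/195 = 57.9% → Union Mortgage
LTV 70–85%: Union Mortgage 35/62 = 56.5%, FirstBank 20/40 = 50.0% → Union Mortgage
LTV over 85%: Union Mortgage 82/222 = 36.9%, FirstBank 3/10 = 30.0% → Union Mortgage
Overall: Union Mortgage 128/300 = 42.7%, FirstBank 136/245 = 55.5% → FirstBank
Union Mortgage wins each loan-to-value group but FirstBank wins overall — the comparison reverses. Union Mortgage's loans skew toward LTV over 85%, which has a lower base rate.

Yes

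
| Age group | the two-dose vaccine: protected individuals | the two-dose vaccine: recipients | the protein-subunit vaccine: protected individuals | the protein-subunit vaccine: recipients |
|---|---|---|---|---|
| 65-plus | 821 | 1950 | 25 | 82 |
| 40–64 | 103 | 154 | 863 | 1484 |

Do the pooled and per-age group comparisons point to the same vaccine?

No

65-plus: the two-dose vaccine 821/1950 = 42.1%, the protein-subunit vaccine 25/82 = 30.5% → the two-dose vaccine
40–64: the two-dose vaccine 103/154 = 66.9%, the protein-subunit vaccine 863/1484 = 58.2% → the two-dose vaccine
Overall: the two-dose vaccine 924/2104 = 43.9%, the protein-subunit vaccine 888/1566 = 56.7% → the protein-subunit vaccine
The two-dose vaccine wins each age group but the protein-subunit vaccine wins overall — the comparison reverses. The two-dose vaccine's recipients skew toward 65-plus, which has a lower base rate.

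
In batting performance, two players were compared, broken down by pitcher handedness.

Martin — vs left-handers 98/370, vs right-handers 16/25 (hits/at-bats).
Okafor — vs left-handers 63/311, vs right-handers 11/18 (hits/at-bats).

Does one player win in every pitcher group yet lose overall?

Vs left-handers: Martin 98/370 = 26.5%, Okafor 63/311 = 20.3% → Martin
Vs right-handers: Martin 16/25 = 64.0%, Okafor 11/18 = 61.1% → Martin
Overall: Martin 114/395 = 28.9%, Okafor 74/329 = 22.5% → Martin
Martin wins overall and in every pitcher group — no reversal.

No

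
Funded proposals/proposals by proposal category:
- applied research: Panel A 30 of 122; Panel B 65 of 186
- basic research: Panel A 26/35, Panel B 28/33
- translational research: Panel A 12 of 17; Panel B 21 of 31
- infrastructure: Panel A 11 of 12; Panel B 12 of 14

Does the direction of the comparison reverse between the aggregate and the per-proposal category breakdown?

No

Applied research: Panel A 30/122 = 24.6%, Panel B 65/186 = 34.9% → Panel B
Basic research: Panel A 26/35 = 74.3%, Panel B 28/33 = 84.8% → Panel B
Translational research: Panel A 12/17 = 70.6%, Panel B 21/31 = 67.7% → Panel A
Infrastructure: Panel A 11/12 = 91.7%, Panel B 12/14 = 85.7% → Panel A
Overall: Panel A 79/186 = 42.5%, Panel B 126/264 = 47.7% → Panel B
Neither sweeps: Panel A wins 2 of 4 groups, Panel B wins 2. Panel B wins overall but not every group — no Simpson reversal.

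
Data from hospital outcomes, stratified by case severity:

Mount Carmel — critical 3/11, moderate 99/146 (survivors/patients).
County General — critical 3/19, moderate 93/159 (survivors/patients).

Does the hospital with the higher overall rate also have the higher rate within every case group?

Yes

Critical: Mount Carmel 3/11 = 27.3%, County General 3/19 = 15.8% → Mount Carmel
Moderate: Mount Carmel 99/146 = 67.8%, County General 93/159 = 58.5% → Mount Carmel
Overall: Mount Carmel 102/157 = 65.0%, County General 96/178 = 53.9% → Mount Carmel
Mount Carmel wins overall and in every case group — no reversal.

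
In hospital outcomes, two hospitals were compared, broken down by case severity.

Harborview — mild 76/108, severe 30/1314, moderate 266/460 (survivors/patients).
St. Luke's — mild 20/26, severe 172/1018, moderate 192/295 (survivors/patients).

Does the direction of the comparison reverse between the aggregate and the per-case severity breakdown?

No

Mild: Harborview 76/108 = 70.4%, St. Luke's 20/26 = 76.9% → St. Luke's
Severe: Harborview 30/1314 = 2.3%, St. Luke's 172/1018 = 16.9% → St. Luke's
Moderate: Harborview 266/460 = 57.8%, St. Luke's 192/295 = 65.1% → St. Luke's
Overall: Harborview 372/1882 = 19.8%, St. Luke's 384/1339 = 28.7% → St. Luke's
St. Luke's wins overall and in every case group — no reversal.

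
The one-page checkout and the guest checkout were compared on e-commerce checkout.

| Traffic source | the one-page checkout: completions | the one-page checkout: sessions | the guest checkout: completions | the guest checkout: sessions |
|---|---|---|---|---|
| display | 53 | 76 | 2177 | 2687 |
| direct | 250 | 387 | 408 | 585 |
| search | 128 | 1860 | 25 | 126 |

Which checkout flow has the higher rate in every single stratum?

the guest checkout

Display: the one-page checkout 53/76 = 69.7%, the guest checkout 2177/2687 = 81.0% → the guest checkout
Direct: the one-page checkout 250/387 = 64.6%, the guest checkout 408/585 = 69.7% → the guest checkout
Search: the one-page checkout 128/1860 = 6.9%, the guest checkout 25/126 = 19.8% → the guest checkout
The guest checkout has the higher rate in all 3 groups.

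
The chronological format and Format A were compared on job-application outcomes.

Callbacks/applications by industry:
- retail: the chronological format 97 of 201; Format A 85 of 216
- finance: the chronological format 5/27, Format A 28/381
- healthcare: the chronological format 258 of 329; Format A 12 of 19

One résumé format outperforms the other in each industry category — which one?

Retail: the chronological format 97/201 = 48.3%, Format A 85/216 = 39.4% → the chronological format
Finance: the chronological format 5/27 = 18.5%, Format A 28/381 = 7.3% → the chronological format
Healthcare: the chronological format 258/329 = 78.4%, Format A 12/19 = 63.2% → the chronological format
The chronological format has the higher rate in all 3 groups.

the chronological format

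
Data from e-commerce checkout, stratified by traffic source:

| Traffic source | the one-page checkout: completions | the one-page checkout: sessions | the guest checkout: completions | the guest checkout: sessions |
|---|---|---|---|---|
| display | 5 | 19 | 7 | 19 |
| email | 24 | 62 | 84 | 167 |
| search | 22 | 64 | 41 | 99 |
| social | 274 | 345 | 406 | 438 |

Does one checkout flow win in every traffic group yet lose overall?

No

Display: the one-page checkout 5/19 = 26.3%, the guest checkout 7/19 = 36.8% → the guest checkout
Email: the one-page checkout 24/62 = 38.7%, the guest checkout 84/167 = 50.3% → the guest checkout
Search: the one-page checkout 22/64 = 34.4%, the guest checkout 41/99 = 41.4% → the guest checkout
Social: the one-page checkout 274/345 = 79.4%, the guest checkout 406/438 = 92.7% → the guest checkout
Overall: the one-page checkout 325/490 = 66.3%, the guest checkout 538/723 = 74.4% → the guest checkout
The guest checkout wins overall and in every traffic group — no reversal.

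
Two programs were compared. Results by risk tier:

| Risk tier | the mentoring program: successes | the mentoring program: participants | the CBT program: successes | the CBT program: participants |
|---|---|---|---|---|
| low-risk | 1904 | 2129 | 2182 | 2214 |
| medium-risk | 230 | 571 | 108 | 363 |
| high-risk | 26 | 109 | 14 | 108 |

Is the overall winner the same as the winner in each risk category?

Low-risk: the mentoring program 1904/2129 = 89.4%, the CBT program 2182/2214 = 98.6% → the CBT program
Medium-risk: the mentoring program 230/571 = 40.3%, the CBT program 108/363 = 29.8% → the mentoring program
High-risk: the mentoring program 26/109 = 23.9%, the CBT program 14/108 = 13.0% → the mentoring program
Overall: the mentoring program 2160/2809 = 76.9%, the CBT program 2304/2685 = 85.8% → the CBT program
Neither sweeps: the mentoring program wins 2 of 3 groups, the CBT program wins 1. The CBT program wins overall but not every group — no Simpson reversal.

No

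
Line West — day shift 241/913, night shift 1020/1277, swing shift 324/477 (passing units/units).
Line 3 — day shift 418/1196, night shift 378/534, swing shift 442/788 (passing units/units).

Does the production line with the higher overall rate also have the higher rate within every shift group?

Day shift: Line West 241/913 = 26.4%, Line 3 418/1196 = 34.9% → Line 3
Night shift: Line West 1020/1277 = 79.9%, Line 3 378/534 = 70.8% → Line West
Swing shift: Line West 324/477 = 67.9%, Line 3 442/788 = 56.1% → Line West
Overall: Line West 1585/2667 = 59.4%, Line 3 1238/2518 = 49.2% → Line West
Neither sweeps: Line West wins 2 of 3 groups, Line 3 wins 1. Line West wins overall but not every group — no Simpson reversal.

No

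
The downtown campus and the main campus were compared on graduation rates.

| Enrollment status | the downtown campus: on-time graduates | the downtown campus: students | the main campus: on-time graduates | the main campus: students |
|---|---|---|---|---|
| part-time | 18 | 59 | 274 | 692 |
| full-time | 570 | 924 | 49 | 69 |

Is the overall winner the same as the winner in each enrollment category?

No

Part-time: the downtown campus 18/59 = 30.5%, the main campus 274/692 = 39.6% → the main campus
Full-time: the downtown campus 570/924 = 61.7%, the main campus 49/69 = 71.0% → the main campus
Overall: the downtown campus 588/983 = 59.8%, the main campus 323/761 = 42.4% → the downtown campus
The main campus wins each enrollment group but the downtown campus wins overall — the comparison reverses. The main campus's students skew toward part-time, which has a lower base rate.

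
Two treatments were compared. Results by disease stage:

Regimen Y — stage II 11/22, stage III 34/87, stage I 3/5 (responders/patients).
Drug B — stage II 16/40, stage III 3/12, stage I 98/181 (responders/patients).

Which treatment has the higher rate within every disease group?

Stage II: Regimen Y 11/22 = 50.0%, Drug B 16/40 = 40.0% → Regimen Y
Stage III: Regimen Y 34/87 = 39.1%, Drug B 3/12 = 25.0% → Regimen Y
Stage I: Regimen Y 3/5 = 60.0%, Drug B 98/181 = 54.1% → Regimen Y
Regimen Y has the higher rate in all 3 groups.

Regimen Y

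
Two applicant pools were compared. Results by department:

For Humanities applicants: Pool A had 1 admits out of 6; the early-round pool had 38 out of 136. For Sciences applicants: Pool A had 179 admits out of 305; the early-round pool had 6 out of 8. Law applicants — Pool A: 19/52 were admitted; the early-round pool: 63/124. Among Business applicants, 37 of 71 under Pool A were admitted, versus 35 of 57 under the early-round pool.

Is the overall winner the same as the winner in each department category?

Humanities: Pool A 1/6 = 16.7%, the early-round pool 38/136 = 27.9% → the early-round pool
Sciences: Pool A 179/305 = 58.7%, the early-round pool 6/8 = 75.0% → the early-round pool
Law: Pool A 19/52 = 36.5%, the early-round pool 63/124 = 50.8% → the early-round pool
Business: Pool A 37/71 = 52.1%, the early-round pool 35/57 = 61.4% → the early-round pool
Overall: Pool A 236/434 = 54.4%, the early-round pool 142/325 = 43.7% → Pool A
The early-round pool wins each department group but Pool A wins overall — the comparison reverses. The early-round pool's applicants skew toward Humanities, which has a lower base rate.

No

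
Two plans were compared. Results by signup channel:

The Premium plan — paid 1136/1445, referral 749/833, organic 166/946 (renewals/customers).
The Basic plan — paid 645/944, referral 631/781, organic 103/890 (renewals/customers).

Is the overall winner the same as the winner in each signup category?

Paid: the Premium plan 1136/1445 = 78.6%, the Basic plan 645/944 = 68.3% → the Premium plan
Referral: the Premium plan 749/833 = 89.9%, the Basic plan 631/781 = 80.8% → the Premium plan
Organic: the Premium plan 166/946 = 17.5%, the Basic plan 103/890 = 11.6% → the Premium plan
Overall: the Premium plan 2051/3224 = 63.6%, the Basic plan 1379/2615 = 52.7% → the Premium plan
The Premium plan wins overall and in every signup group — no reversal.

Yes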